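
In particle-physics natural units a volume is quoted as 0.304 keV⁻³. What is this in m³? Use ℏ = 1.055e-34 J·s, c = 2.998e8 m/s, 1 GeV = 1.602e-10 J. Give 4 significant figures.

Volume is [L]³ = [E]⁻³·(ℏc)³.
1 GeV⁻³ → (ℏc)³ × (1 GeV in J)⁻³ = 7.696e-48 m³.
Convert the energy scale: 0.304 keV⁻³ = 3.04e17 GeV⁻³.
Result: 3.04e17 × 7.696e-48 = 2.340e-30 m³.

2.340e-30 m³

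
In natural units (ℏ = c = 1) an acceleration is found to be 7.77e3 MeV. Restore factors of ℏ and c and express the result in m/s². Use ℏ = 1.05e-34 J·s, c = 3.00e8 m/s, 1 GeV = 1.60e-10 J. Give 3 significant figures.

Acceleration is [L]/[T]² = c·[E]/ℏ.
1 GeV → c/ℏ × (1 GeV in J) = 4.57e32 m/s².
Convert the energy scale: 7.77e3 MeV = 7.77 GeV.
Result: 7.77 × 4.57e32 = 3.55e33 m/s².

3.55e33 m/s²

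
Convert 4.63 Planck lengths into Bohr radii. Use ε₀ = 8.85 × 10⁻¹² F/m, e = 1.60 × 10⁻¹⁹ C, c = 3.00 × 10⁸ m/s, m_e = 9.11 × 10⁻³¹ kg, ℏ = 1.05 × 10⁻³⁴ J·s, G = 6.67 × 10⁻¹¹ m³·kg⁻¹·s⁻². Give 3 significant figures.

Planck length: ℓ_P = √(ℏG/c³) = 1.61 × 10⁻³⁵ m
Bohr radius: a₀ = 4πε₀ℏ²/(m_e e²) = 5.26 × 10⁻¹¹ m
4.63 × 1.61 × 10⁻³⁵ / 5.26 × 10⁻¹¹ = 1.42 × 10⁻²⁴

1.42 × 10⁻²⁴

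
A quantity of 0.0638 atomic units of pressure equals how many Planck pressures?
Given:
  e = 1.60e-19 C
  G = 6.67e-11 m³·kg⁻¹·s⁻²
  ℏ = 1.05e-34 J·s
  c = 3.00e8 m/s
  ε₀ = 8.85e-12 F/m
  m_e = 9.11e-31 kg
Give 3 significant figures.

4.11e-102

atomic unit of pressure: P_au = E_h/a₀³ = m_e⁴e¹⁰/((4πε₀)⁵ℏ⁸) = 3.01e13 Pa
Planck pressure: p_P = c⁷/(ℏG²) = 4.68e113 Pa
0.0638 × 3.01e13 / 4.68e113 = 4.11e-102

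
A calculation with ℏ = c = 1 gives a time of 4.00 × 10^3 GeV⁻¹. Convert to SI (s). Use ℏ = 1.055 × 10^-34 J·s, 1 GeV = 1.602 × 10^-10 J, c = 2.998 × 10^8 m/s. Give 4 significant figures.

A time is [E]⁻¹ in ℏ=c=1; restore one factor of ℏ.
1 GeV⁻¹ → ℏ × (1 GeV in J)⁻¹ = 6.586 × 10^-25 s.
Result: 4.00 × 10^3 × 6.586 × 10^-25 = 2.634 × 10^-21 s.

2.634 × 10^-21 s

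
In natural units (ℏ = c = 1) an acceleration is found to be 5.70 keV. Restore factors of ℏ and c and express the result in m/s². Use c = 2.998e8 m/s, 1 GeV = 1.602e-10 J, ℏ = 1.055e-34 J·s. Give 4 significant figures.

2.595e27 m/s²

Acceleration is [L]/[T]² = c·[E]/ℏ.
1 GeV → c/ℏ × (1 GeV in J) = 4.552e32 m/s².
Convert the energy scale: 5.70 keV = 5.70e-6 GeV.
Result: 5.70e-6 × 4.552e32 = 2.595e27 m/s².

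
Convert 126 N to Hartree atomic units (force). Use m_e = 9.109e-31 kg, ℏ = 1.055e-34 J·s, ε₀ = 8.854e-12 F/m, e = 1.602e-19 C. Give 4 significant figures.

atomic unit of force: F_au = E_h/a₀ = m_e²e⁶/((4πε₀)³ℏ⁴) = 8.220e-8 N.
126 / 8.220e-8 = 1.533e9

1.533e9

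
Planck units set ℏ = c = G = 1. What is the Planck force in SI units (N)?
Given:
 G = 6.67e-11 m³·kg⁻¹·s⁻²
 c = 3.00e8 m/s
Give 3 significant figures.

1.21e44 N

From ℏ = c = G = 1 the force scale is F_P = c⁴/G.
  = 8.10e33 / 6.67e-11
  = 1.21e44 N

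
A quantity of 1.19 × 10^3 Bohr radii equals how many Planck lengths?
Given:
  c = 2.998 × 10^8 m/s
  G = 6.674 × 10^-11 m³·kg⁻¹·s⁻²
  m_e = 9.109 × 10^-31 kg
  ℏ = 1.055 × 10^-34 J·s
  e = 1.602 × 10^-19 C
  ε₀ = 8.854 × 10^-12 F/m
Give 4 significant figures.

Bohr radius: a₀ = 4πε₀ℏ²/(m_e e²) = 5.297 × 10^-11 m
Planck length: ℓ_P = √(ℏG/c³) = 1.616 × 10^-35 m
1.19 × 10^3 × 5.297 × 10^-11 / 1.616 × 10^-35 = 3.900 × 10^27

3.900 × 10^27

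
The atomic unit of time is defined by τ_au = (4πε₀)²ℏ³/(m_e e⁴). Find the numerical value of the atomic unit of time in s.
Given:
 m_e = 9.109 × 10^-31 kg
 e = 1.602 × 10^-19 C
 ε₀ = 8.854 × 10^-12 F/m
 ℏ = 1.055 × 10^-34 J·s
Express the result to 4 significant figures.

2.423 × 10^-17 s

τ_au = (4πε₀)²ℏ³/(m_e e⁴)
E_h = 4.354 × 10^-18 J
ℏ/E_h = 2.423 × 10^-17 s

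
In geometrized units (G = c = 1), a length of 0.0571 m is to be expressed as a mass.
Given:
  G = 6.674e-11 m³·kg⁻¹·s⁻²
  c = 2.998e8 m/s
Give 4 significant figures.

7.690e25 kg

Length → mass via c²/G.
0.0571 m × (c²/G) = 7.690e25 kg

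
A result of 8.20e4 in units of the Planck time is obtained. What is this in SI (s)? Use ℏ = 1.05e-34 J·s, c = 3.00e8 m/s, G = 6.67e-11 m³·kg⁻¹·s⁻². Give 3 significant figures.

One Planck time: t_P = √(ℏG/c⁵) = 5.37e-44 s.
8.20e4 × 5.37e-44 s = 4.40e-39 s

4.40e-39 s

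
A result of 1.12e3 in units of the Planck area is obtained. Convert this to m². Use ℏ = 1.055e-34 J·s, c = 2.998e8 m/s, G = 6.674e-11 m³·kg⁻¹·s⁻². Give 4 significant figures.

One Planck area: A_P = ℏG/c³ = 2.613e-70 m².
1.12e3 × 2.613e-70 m² = 2.927e-67 m²

2.927e-67 m²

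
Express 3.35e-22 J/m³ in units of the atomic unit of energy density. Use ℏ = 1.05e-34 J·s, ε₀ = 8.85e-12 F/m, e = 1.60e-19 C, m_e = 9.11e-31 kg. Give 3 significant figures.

1.11e-35

atomic unit of energy density: u_au = E_h/a₀³ = m_e⁴e¹⁰/((4πε₀)⁵ℏ⁸) = 3.01e13 J/m³.
3.35e-22 / 3.01e13 = 1.11e-35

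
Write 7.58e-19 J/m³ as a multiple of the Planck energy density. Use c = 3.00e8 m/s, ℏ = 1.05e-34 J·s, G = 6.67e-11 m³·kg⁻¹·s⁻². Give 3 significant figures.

Planck energy density: u_P = c⁷/(ℏG²) = 4.68e113 J/m³.
7.58e-19 / 4.68e113 = 1.62e-132

1.62e-132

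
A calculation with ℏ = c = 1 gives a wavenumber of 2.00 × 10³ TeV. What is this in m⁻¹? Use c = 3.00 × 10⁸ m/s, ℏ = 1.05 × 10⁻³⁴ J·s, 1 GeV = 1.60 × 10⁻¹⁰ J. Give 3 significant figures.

Inverse length is [E]/(ℏc).
1 GeV → 1/(ℏc) × (1 GeV in J) = 5.08 × 10¹⁵ m⁻¹.
Convert the energy scale: 2.00 × 10³ TeV = 2.00 × 10⁶ GeV.
Result: 2.00 × 10⁶ × 5.08 × 10¹⁵ = 1.02 × 10²² m⁻¹.

1.02 × 10²² m⁻¹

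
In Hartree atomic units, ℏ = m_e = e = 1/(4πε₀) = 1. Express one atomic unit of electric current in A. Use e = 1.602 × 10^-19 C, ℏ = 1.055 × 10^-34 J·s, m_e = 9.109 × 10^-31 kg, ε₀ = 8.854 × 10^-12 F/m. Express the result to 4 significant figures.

6.612 × 10^-3 A

Dimensional analysis gives I_au = e E_h/ℏ = m_e e⁵/((4πε₀)²ℏ³).
E_h = 4.354 × 10^-18 J
e·E_h/ℏ = 6.612 × 10^-3 A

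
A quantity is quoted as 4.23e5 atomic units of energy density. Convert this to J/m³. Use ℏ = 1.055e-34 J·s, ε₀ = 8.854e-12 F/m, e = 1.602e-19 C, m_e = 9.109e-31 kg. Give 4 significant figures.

1.239e19 J/m³

One atomic unit of energy density: u_au = E_h/a₀³ = m_e⁴e¹⁰/((4πε₀)⁵ℏ⁸) = 2.929e13 J/m³.
4.23e5 × 2.929e13 J/m³ = 1.239e19 J/m³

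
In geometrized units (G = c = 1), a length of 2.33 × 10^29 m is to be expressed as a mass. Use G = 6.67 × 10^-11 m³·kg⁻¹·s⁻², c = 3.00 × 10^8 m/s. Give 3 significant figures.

3.14 × 10^56 kg

Length → mass via c²/G.
2.33 × 10^29 m × (c²/G) = 3.14 × 10^56 kg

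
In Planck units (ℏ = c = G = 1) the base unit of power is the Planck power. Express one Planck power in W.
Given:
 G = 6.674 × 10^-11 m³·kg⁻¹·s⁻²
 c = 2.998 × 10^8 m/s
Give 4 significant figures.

P_P = c⁵/G
  = 2.422 × 10^42 / 6.674 × 10^-11
  = 3.629 × 10^52 W

3.629 × 10^52 W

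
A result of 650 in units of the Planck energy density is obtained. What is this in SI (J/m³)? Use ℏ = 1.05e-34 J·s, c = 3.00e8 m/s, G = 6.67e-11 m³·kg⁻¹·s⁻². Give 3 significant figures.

3.04e116 J/m³

One Planck energy density: u_P = c⁷/(ℏG²) = 4.68e113 J/m³.
650 × 4.68e113 J/m³ = 3.04e116 J/m³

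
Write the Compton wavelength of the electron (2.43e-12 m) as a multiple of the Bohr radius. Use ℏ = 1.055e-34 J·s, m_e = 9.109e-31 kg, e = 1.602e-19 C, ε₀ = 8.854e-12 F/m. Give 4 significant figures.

Bohr radius: a₀ = 4πε₀ℏ²/(m_e e²) = 5.297e-11 m.
2.43e-12 / 5.297e-11 = 0.04587

0.04587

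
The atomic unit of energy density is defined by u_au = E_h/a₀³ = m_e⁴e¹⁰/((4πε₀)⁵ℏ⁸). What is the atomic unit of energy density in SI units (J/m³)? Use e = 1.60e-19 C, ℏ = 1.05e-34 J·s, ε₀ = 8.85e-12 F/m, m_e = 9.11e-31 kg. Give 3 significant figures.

u_au = E_h/a₀³ = m_e⁴e¹⁰/((4πε₀)⁵ℏ⁸)
E_h = 4.38e-18 J
a₀ = 5.26e-11 m
E_h/a₀³ = 3.01e13 J/m³

3.01e13 J/m³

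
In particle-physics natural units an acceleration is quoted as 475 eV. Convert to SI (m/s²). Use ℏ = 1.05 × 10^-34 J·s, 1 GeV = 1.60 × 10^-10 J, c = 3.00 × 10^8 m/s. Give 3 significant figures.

2.17 × 10^26 m/s²

Acceleration is [L]/[T]² = c·[E]/ℏ.
1 GeV → c/ℏ × (1 GeV in J) = 4.57 × 10^32 m/s².
Convert the energy scale: 475 eV = 4.75 × 10^-7 GeV.
Result: 4.75 × 10^-7 × 4.57 × 10^32 = 2.17 × 10^26 m/s².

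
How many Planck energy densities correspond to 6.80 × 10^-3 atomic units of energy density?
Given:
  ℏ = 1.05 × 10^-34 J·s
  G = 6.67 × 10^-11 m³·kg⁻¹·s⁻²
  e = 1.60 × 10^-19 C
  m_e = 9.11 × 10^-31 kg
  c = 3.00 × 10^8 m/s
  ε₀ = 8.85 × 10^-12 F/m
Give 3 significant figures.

atomic unit of energy density: u_au = E_h/a₀³ = m_e⁴e¹⁰/((4πε₀)⁵ℏ⁸) = 3.01 × 10^13 J/m³
Planck energy density: u_P = c⁷/(ℏG²) = 4.68 × 10^113 J/m³
6.80 × 10^-3 × 3.01 × 10^13 / 4.68 × 10^113 = 4.38 × 10^-103

4.38 × 10^-103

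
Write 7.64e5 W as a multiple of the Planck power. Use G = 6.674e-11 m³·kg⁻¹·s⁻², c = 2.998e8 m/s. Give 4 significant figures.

Planck power: P_P = c⁵/G = 3.629e52 W.
7.64e5 / 3.629e52 = 2.105e-47

2.105e-47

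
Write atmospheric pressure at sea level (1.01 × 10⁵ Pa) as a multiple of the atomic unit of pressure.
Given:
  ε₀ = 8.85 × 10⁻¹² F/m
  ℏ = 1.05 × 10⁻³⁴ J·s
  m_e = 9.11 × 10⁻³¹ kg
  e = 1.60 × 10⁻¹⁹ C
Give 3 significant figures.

3.35 × 10⁻⁹

atomic unit of pressure: P_au = E_h/a₀³ = m_e⁴e¹⁰/((4πε₀)⁵ℏ⁸) = 3.01 × 10¹³ Pa.
1.01 × 10⁵ / 3.01 × 10¹³ = 3.35 × 10⁻⁹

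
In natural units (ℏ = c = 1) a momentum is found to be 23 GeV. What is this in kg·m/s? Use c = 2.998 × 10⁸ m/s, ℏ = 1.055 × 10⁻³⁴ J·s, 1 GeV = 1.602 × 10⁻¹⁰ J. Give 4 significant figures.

Momentum is [E]/c; divide by c.
1 GeV → 1/c × (1 GeV in J) = 5.344 × 10⁻¹⁹ kg·m/s.
Result: 23 × 5.344 × 10⁻¹⁹ = 1.229 × 10⁻¹⁷ kg·m/s.

1.229 × 10⁻¹⁷ kg·m/s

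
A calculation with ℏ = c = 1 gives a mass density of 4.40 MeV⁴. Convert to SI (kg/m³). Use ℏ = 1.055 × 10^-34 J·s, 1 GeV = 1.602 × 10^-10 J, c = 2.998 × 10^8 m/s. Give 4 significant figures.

1.019 × 10^9 kg/m³

Mass density is [E]/(c²[L]³) = [E]⁴/(ℏ³c⁵).
1 GeV⁴ → 1/(ℏ³c⁵) × (1 GeV in J)⁴ = 2.316 × 10^20 kg/m³.
Convert the energy scale: 4.40 MeV⁴ = 4.40 × 10^-12 GeV⁴.
Result: 4.40 × 10^-12 × 2.316 × 10^20 = 1.019 × 10^9 kg/m³.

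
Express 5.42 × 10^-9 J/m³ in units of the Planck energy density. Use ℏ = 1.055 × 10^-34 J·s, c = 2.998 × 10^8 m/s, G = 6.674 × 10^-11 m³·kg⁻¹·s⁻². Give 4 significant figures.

1.170 × 10^-122

Planck energy density: u_P = c⁷/(ℏG²) = 4.632 × 10^113 J/m³.
5.42 × 10^-9 / 4.632 × 10^113 = 1.170 × 10^-122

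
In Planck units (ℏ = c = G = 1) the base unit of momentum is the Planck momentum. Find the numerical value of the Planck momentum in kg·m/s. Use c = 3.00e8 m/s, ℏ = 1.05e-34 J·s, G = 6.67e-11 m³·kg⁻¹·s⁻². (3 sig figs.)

6.52 kg·m/s

p_P = √(ℏc³/G)
  = √(42.5)
  = 6.52 kg·m/s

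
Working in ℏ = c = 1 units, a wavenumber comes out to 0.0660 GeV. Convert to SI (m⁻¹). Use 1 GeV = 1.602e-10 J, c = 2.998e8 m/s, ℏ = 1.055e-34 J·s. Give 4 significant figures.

Inverse length is [E]/(ℏc).
1 GeV → 1/(ℏc) × (1 GeV in J) = 5.065e15 m⁻¹.
Result: 0.0660 × 5.065e15 = 3.343e14 m⁻¹.

3.343e14 m⁻¹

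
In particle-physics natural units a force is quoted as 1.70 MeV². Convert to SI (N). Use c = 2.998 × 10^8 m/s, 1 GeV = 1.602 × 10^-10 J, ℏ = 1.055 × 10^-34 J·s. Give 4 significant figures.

1.379 N

Force is [E]/[L] = [E]²/(ℏc); restore (ℏc)⁻¹.
1 GeV² → 1/(ℏc) × (1 GeV in J)² = 8.114 × 10^5 N.
Convert the energy scale: 1.70 MeV² = 1.70 × 10^-6 GeV².
Result: 1.70 × 10^-6 × 8.114 × 10^5 = 1.379 N.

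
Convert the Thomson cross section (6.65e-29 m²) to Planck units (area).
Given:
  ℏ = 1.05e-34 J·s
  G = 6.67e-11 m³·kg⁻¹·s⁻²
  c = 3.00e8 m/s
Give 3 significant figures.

Planck area: A_P = ℏG/c³ = 2.59e-70 m².
6.65e-29 / 2.59e-70 = 2.56e41

2.56e41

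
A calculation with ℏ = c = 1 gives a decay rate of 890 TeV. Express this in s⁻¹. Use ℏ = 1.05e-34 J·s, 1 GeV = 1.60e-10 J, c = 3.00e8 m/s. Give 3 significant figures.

1.36e30 s⁻¹

A rate is [E]/ℏ; divide by ℏ.
1 GeV → 1/ℏ × (1 GeV in J) = 1.52e24 s⁻¹.
Convert the energy scale: 890 TeV = 8.90e5 GeV.
Result: 8.90e5 × 1.52e24 = 1.36e30 s⁻¹.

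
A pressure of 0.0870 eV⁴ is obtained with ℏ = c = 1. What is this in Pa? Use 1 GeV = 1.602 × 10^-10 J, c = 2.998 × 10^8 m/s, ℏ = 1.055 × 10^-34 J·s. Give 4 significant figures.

Pressure is [E]/[L]³ = [E]⁴/(ℏc)³.
1 GeV⁴ → 1/(ℏc)³ × (1 GeV in J)⁴ = 2.082 × 10^37 Pa.
Convert the energy scale: 0.0870 eV⁴ = 8.70 × 10^-38 GeV⁴.
Result: 8.70 × 10^-38 × 2.082 × 10^37 = 1.811 Pa.

1.811 Pa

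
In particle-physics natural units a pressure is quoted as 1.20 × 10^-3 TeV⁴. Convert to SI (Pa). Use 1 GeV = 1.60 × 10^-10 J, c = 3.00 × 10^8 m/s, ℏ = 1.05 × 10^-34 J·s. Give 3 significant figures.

Pressure is [E]/[L]³ = [E]⁴/(ℏc)³.
1 GeV⁴ → 1/(ℏc)³ × (1 GeV in J)⁴ = 2.10 × 10^37 Pa.
Convert the energy scale: 1.20 × 10^-3 TeV⁴ = 1.20 × 10^9 GeV⁴.
Result: 1.20 × 10^9 × 2.10 × 10^37 = 2.52 × 10^46 Pa.

2.52 × 10^46 Pa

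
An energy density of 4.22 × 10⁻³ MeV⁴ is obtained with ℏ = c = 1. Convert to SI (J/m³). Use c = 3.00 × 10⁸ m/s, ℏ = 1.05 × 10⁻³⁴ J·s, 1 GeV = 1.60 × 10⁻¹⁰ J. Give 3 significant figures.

[E]/[L]³ = [E]⁴/(ℏc)³; restore (ℏc)⁻³.
1 GeV⁴ → 1/(ℏc)³ × (1 GeV in J)⁴ = 2.10 × 10³⁷ J/m³.
Convert the energy scale: 4.22 × 10⁻³ MeV⁴ = 4.22 × 10⁻¹⁵ GeV⁴.
Result: 4.22 × 10⁻¹⁵ × 2.10 × 10³⁷ = 8.85 × 10²² J/m³.

8.85 × 10²² J/m³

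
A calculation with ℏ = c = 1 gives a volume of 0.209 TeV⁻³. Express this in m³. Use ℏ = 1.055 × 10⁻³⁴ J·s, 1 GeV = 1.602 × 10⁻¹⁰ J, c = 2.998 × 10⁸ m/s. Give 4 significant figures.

1.608 × 10⁻⁵⁷ m³

Volume is [L]³ = [E]⁻³·(ℏc)³.
1 GeV⁻³ → (ℏc)³ × (1 GeV in J)⁻³ = 7.696 × 10⁻⁴⁸ m³.
Convert the energy scale: 0.209 TeV⁻³ = 2.09 × 10⁻¹⁰ GeV⁻³.
Result: 2.09 × 10⁻¹⁰ × 7.696 × 10⁻⁴⁸ = 1.608 × 10⁻⁵⁷ m³.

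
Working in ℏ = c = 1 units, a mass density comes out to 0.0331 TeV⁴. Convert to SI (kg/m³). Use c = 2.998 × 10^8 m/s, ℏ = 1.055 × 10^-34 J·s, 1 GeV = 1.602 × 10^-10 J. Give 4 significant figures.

Mass density is [E]/(c²[L]³) = [E]⁴/(ℏ³c⁵).
1 GeV⁴ → 1/(ℏ³c⁵) × (1 GeV in J)⁴ = 2.316 × 10^20 kg/m³.
Convert the energy scale: 0.0331 TeV⁴ = 3.31 × 10^10 GeV⁴.
Result: 3.31 × 10^10 × 2.316 × 10^20 = 7.666 × 10^30 kg/m³.

7.666 × 10^30 kg/m³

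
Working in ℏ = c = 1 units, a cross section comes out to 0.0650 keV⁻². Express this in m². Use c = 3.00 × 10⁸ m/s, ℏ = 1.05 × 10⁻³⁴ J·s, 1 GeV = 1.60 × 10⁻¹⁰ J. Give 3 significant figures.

2.52 × 10⁻²¹ m²

Area is [L]² = [E]⁻²·(ℏc)²; restore (ℏc)².
1 GeV⁻² → (ℏc)² × (1 GeV in J)⁻² = 3.88 × 10⁻³² m².
Convert the energy scale: 0.0650 keV⁻² = 6.50 × 10¹⁰ GeV⁻².
Result: 6.50 × 10¹⁰ × 3.88 × 10⁻³² = 2.52 × 10⁻²¹ m².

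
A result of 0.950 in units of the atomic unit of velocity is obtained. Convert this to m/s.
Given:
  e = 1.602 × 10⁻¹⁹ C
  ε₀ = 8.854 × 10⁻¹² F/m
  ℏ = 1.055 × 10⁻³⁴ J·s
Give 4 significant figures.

One atomic unit of velocity: v_au = e²/(4πε₀ℏ) = 2.186 × 10⁶ m/s.
0.950 × 2.186 × 10⁶ m/s = 2.077 × 10⁶ m/s

2.077 × 10⁶ m/s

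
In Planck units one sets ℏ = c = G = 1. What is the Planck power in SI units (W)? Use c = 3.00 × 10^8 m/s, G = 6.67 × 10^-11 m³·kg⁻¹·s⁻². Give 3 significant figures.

P_P = c⁵/G
  = 2.43 × 10^42 / 6.67 × 10^-11
  = 3.64 × 10^52 W

3.64 × 10^52 W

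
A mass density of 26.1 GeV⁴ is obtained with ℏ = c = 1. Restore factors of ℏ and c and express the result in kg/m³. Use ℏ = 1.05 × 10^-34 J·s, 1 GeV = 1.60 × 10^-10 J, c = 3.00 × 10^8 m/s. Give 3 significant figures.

Mass density is [E]/(c²[L]³) = [E]⁴/(ℏ³c⁵).
1 GeV⁴ → 1/(ℏ³c⁵) × (1 GeV in J)⁴ = 2.33 × 10^20 kg/m³.
Result: 26.1 × 2.33 × 10^20 = 6.08 × 10^21 kg/m³.

6.08 × 10^21 kg/m³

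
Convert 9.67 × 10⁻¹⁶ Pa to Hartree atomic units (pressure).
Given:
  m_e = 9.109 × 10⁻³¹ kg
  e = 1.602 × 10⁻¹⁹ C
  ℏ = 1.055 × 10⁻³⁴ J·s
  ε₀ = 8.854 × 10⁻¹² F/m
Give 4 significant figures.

3.301 × 10⁻²⁹

atomic unit of pressure: P_au = E_h/a₀³ = m_e⁴e¹⁰/((4πε₀)⁵ℏ⁸) = 2.929 × 10¹³ Pa.
9.67 × 10⁻¹⁶ / 2.929 × 10¹³ = 3.301 × 10⁻²⁹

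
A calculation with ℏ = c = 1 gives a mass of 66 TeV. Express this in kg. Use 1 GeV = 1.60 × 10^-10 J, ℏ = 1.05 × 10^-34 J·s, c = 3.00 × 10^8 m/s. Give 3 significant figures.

1.17 × 10^-22 kg

Mass is [E]/c²; divide by c².
1 GeV → 1/c² × (1 GeV in J) = 1.78 × 10^-27 kg.
Convert the energy scale: 66 TeV = 6.60 × 10^4 GeV.
Result: 6.60 × 10^4 × 1.78 × 10^-27 = 1.17 × 10^-22 kg.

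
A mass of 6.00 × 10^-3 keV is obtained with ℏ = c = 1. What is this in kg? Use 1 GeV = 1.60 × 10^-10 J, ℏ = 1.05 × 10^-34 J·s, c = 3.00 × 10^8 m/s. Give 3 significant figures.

Mass is [E]/c²; divide by c².
1 GeV → 1/c² × (1 GeV in J) = 1.78 × 10^-27 kg.
Convert the energy scale: 6.00 × 10^-3 keV = 6.00 × 10^-9 GeV.
Result: 6.00 × 10^-9 × 1.78 × 10^-27 = 1.07 × 10^-35 kg.

1.07 × 10^-35 kg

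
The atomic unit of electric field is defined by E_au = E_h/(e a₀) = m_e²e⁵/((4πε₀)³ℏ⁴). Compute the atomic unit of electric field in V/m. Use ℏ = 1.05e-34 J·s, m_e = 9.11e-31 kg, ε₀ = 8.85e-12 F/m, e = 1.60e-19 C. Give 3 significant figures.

E_au = E_h/(e a₀) = m_e²e⁵/((4πε₀)³ℏ⁴)
E_h = 4.38e-18 J
a₀ = 5.26e-11 m
E_h/(e·a₀) = 5.20e11 V/m

5.20e11 V/m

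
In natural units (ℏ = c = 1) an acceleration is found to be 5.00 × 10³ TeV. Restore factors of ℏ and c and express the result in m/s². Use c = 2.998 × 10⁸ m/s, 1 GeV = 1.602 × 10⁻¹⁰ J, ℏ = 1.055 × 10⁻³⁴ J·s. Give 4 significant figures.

Acceleration is [L]/[T]² = c·[E]/ℏ.
1 GeV → c/ℏ × (1 GeV in J) = 4.552 × 10³² m/s².
Convert the energy scale: 5.00 × 10³ TeV = 5.00 × 10⁶ GeV.
Result: 5.00 × 10⁶ × 4.552 × 10³² = 2.276 × 10³⁹ m/s².

2.276 × 10³⁹ m/s²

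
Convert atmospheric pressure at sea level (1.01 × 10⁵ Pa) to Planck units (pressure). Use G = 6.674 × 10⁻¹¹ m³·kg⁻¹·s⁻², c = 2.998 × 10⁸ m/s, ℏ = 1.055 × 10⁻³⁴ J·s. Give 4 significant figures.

Planck pressure: p_P = c⁷/(ℏG²) = 4.632 × 10¹¹³ Pa.
1.01 × 10⁵ / 4.632 × 10¹¹³ = 2.180 × 10⁻¹⁰⁹

2.180 × 10⁻¹⁰⁹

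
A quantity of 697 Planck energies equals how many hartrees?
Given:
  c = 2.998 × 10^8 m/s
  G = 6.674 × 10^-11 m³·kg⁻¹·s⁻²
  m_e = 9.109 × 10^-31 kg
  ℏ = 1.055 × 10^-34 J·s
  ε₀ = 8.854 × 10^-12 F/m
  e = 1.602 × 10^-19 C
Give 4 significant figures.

3.132 × 10^29

Planck energy: E_P = √(ℏc⁵/G) = 1.957 × 10^9 J
hartree: E_h = m_e e⁴/(4πε₀ℏ)² = 4.354 × 10^-18 J
697 × 1.957 × 10^9 / 4.354 × 10^-18 = 3.132 × 10^29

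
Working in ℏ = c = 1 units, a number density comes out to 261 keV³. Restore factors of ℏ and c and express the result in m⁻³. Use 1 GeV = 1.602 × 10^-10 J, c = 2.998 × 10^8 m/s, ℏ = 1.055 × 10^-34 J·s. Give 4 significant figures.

3.391 × 10^31 m⁻³

Number density is [L]⁻³ = [E]³/(ℏc)³.
1 GeV³ → 1/(ℏc)³ × (1 GeV in J)³ = 1.299 × 10^47 m⁻³.
Convert the energy scale: 261 keV³ = 2.61 × 10^-16 GeV³.
Result: 2.61 × 10^-16 × 1.299 × 10^47 = 3.391 × 10^31 m⁻³.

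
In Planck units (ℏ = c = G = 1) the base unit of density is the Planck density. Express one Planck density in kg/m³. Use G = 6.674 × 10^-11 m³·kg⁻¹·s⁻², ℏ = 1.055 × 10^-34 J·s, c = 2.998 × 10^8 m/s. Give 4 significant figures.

5.154 × 10^96 kg/m³

ρ_P = c⁵/(ℏG²)
  = 2.422 × 10^42 / 4.699 × 10^-55
  = 5.154 × 10^96 kg/m³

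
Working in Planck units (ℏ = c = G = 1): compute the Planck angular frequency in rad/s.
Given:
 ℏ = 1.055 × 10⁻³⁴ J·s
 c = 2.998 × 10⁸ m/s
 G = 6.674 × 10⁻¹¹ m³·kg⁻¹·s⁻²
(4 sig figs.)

From ℏ = c = G = 1 the angular frequency scale is ω_P = √(c⁵/(ℏG)).
  = √(3.440 × 10⁸⁶)
  = 1.855 × 10⁴³ rad/s

1.855 × 10⁴³ rad/s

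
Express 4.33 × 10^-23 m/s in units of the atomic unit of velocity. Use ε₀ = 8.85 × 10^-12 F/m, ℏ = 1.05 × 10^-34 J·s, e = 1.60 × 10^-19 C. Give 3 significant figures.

atomic unit of velocity: v_au = e²/(4πε₀ℏ) = 2.19 × 10^6 m/s.
4.33 × 10^-23 / 2.19 × 10^6 = 1.98 × 10^-29

1.98 × 10^-29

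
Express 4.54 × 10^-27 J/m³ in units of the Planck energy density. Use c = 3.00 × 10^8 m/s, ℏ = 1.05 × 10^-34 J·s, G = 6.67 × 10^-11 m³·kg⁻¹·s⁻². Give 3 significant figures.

Planck energy density: u_P = c⁷/(ℏG²) = 4.68 × 10^113 J/m³.
4.54 × 10^-27 / 4.68 × 10^113 = 9.70 × 10^-141

9.70 × 10^-141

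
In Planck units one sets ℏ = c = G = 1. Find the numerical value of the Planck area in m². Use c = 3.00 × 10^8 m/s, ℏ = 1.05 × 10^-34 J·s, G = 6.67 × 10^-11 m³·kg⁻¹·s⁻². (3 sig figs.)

2.59 × 10^-70 m²

A_P = ℏG/c³
  = 7.00 × 10^-45 / 2.70 × 10^25
  = 2.59 × 10^-70 m²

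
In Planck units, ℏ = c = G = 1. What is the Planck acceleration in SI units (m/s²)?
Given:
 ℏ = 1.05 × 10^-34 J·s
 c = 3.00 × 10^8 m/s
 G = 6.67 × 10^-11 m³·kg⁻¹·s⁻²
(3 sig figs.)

The unique combination of the constants set to 1 with dimensions of acceleration is a_P = √(c⁷/(ℏG)).
  = √(3.12 × 10^103)
  = 5.59 × 10^51 m/s²

5.59 × 10^51 m/s²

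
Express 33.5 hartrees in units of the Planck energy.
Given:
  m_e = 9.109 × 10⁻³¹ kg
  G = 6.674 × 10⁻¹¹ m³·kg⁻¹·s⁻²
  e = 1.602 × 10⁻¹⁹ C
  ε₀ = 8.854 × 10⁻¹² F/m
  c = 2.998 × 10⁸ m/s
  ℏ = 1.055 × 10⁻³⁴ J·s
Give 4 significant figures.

7.455 × 10⁻²⁶

hartree: E_h = m_e e⁴/(4πε₀ℏ)² = 4.354 × 10⁻¹⁸ J
Planck energy: E_P = √(ℏc⁵/G) = 1.957 × 10⁹ J
33.5 × 4.354 × 10⁻¹⁸ / 1.957 × 10⁹ = 7.455 × 10⁻²⁶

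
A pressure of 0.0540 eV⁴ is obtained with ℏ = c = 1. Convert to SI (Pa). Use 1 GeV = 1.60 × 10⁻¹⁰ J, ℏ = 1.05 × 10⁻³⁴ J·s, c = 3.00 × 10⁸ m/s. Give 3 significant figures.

1.13 Pa

Pressure is [E]/[L]³ = [E]⁴/(ℏc)³.
1 GeV⁴ → 1/(ℏc)³ × (1 GeV in J)⁴ = 2.10 × 10³⁷ Pa.
Convert the energy scale: 0.0540 eV⁴ = 5.40 × 10⁻³⁸ GeV⁴.
Result: 5.40 × 10⁻³⁸ × 2.10 × 10³⁷ = 1.13 Pa.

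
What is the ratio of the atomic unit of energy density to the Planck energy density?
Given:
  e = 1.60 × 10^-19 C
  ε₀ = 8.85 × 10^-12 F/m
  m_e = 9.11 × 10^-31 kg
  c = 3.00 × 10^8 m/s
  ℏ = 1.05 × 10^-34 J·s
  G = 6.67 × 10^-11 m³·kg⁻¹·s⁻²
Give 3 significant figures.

atomic unit of energy density: u_au = E_h/a₀³ = m_e⁴e¹⁰/((4πε₀)⁵ℏ⁸) = 3.01 × 10^13 J/m³
Planck energy density: u_P = c⁷/(ℏG²) = 4.68 × 10^113 J/m³
ratio = 3.01 × 10^13 / 4.68 × 10^113 = 6.44 × 10^-101

6.44 × 10^-101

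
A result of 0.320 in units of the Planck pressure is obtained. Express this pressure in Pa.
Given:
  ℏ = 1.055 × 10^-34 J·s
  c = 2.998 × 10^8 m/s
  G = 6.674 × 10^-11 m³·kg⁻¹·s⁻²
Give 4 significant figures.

One Planck pressure: p_P = c⁷/(ℏG²) = 4.632 × 10^113 Pa.
0.320 × 4.632 × 10^113 Pa = 1.482 × 10^113 Pa

1.482 × 10^113 Pa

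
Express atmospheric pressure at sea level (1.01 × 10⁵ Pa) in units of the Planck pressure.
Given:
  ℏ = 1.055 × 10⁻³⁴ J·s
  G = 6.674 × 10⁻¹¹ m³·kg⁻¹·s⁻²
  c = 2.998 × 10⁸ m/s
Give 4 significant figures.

Planck pressure: p_P = c⁷/(ℏG²) = 4.632 × 10¹¹³ Pa.
1.01 × 10⁵ / 4.632 × 10¹¹³ = 2.180 × 10⁻¹⁰⁹

2.180 × 10⁻¹⁰⁹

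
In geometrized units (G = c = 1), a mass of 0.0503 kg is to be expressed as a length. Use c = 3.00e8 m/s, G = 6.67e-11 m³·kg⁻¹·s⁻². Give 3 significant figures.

3.73e-29 m

In G = c = 1 units mass has dimensions of length; the conversion factor is G/c².
0.0503 kg × (G/c²) = 3.73e-29 m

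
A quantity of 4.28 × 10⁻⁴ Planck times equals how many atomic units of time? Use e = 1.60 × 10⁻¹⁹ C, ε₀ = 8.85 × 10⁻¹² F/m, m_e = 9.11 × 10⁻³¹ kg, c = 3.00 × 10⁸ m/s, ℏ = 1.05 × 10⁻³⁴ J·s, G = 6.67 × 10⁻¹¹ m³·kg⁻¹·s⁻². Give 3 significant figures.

9.58 × 10⁻³¹

Planck time: t_P = √(ℏG/c⁵) = 5.37 × 10⁻⁴⁴ s
atomic unit of time: τ_au = (4πε₀)²ℏ³/(m_e e⁴) = 2.40 × 10⁻¹⁷ s
4.28 × 10⁻⁴ × 5.37 × 10⁻⁴⁴ / 2.40 × 10⁻¹⁷ = 9.58 × 10⁻³¹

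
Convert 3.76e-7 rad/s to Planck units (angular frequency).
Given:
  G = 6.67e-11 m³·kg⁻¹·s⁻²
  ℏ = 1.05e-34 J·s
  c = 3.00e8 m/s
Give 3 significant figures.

2.02e-50

Planck angular frequency: ω_P = √(c⁵/(ℏG)) = 1.86e43 rad/s.
3.76e-7 / 1.86e43 = 2.02e-50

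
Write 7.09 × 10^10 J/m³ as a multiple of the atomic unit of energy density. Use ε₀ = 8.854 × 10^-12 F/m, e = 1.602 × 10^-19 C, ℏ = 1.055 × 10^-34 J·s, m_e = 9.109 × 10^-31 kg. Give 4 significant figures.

2.420 × 10^-3

atomic unit of energy density: u_au = E_h/a₀³ = m_e⁴e¹⁰/((4πε₀)⁵ℏ⁸) = 2.929 × 10^13 J/m³.
7.09 × 10^10 / 2.929 × 10^13 = 2.420 × 10^-3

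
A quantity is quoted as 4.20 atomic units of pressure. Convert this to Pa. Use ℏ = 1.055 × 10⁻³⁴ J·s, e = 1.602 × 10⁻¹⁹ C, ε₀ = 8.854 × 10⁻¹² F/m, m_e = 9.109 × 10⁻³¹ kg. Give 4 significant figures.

One atomic unit of pressure: P_au = E_h/a₀³ = m_e⁴e¹⁰/((4πε₀)⁵ℏ⁸) = 2.929 × 10¹³ Pa.
4.20 × 2.929 × 10¹³ Pa = 1.230 × 10¹⁴ Pa

1.230 × 10¹⁴ Pa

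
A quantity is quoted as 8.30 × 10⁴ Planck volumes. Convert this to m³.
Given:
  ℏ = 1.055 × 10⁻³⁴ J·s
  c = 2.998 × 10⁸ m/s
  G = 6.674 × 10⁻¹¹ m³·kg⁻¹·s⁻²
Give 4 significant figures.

3.506 × 10⁻¹⁰⁰ m³

One Planck volume: V_P = (ℏG/c³)^(3/2) = 4.224 × 10⁻¹⁰⁵ m³.
8.30 × 10⁴ × 4.224 × 10⁻¹⁰⁵ m³ = 3.506 × 10⁻¹⁰⁰ m³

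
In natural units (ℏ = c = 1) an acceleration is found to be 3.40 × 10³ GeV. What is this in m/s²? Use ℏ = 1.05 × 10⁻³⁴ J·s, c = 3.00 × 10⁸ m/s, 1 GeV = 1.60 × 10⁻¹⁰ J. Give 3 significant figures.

1.55 × 10³⁶ m/s²

Acceleration is [L]/[T]² = c·[E]/ℏ.
1 GeV → c/ℏ × (1 GeV in J) = 4.57 × 10³² m/s².
Result: 3.40 × 10³ × 4.57 × 10³² = 1.55 × 10³⁶ m/s².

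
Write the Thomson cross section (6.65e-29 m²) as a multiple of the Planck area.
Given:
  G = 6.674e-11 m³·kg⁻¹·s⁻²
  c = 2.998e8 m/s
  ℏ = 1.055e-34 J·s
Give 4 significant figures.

2.545e41

Planck area: A_P = ℏG/c³ = 2.613e-70 m².
6.65e-29 / 2.613e-70 = 2.545e41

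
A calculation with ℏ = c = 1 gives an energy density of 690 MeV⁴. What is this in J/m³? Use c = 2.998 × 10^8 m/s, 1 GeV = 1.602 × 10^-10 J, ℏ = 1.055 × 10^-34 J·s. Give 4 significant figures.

[E]/[L]³ = [E]⁴/(ℏc)³; restore (ℏc)⁻³.
1 GeV⁴ → 1/(ℏc)³ × (1 GeV in J)⁴ = 2.082 × 10^37 J/m³.
Convert the energy scale: 690 MeV⁴ = 6.90 × 10^-10 GeV⁴.
Result: 6.90 × 10^-10 × 2.082 × 10^37 = 1.436 × 10^28 J/m³.

1.436 × 10^28 J/m³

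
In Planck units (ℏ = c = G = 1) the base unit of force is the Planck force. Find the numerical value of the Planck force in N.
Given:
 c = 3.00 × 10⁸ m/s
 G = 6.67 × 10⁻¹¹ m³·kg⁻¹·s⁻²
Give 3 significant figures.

1.21 × 10⁴⁴ N

F_P = c⁴/G
  = 8.10 × 10³³ / 6.67 × 10⁻¹¹
  = 1.21 × 10⁴⁴ N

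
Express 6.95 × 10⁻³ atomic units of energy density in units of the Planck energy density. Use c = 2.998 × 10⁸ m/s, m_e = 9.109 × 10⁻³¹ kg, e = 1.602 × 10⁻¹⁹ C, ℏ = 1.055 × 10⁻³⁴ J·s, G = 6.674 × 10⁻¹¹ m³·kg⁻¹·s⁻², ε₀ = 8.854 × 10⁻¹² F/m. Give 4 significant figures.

4.395 × 10⁻¹⁰³

atomic unit of energy density: u_au = E_h/a₀³ = m_e⁴e¹⁰/((4πε₀)⁵ℏ⁸) = 2.929 × 10¹³ J/m³
Planck energy density: u_P = c⁷/(ℏG²) = 4.632 × 10¹¹³ J/m³
6.95 × 10⁻³ × 2.929 × 10¹³ / 4.632 × 10¹¹³ = 4.395 × 10⁻¹⁰³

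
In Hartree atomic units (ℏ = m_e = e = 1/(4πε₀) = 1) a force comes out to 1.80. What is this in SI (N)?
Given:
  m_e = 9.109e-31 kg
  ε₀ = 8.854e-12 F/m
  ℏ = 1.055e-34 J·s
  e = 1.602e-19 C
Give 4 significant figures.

One atomic unit of force: F_au = E_h/a₀ = m_e²e⁶/((4πε₀)³ℏ⁴) = 8.220e-8 N.
1.80 × 8.220e-8 N = 1.480e-7 N

1.480e-7 N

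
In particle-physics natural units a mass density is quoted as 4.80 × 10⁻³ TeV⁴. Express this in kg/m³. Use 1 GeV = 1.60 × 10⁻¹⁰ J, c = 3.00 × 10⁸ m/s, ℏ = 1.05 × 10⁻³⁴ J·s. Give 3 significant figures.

Mass density is [E]/(c²[L]³) = [E]⁴/(ℏ³c⁵).
1 GeV⁴ → 1/(ℏ³c⁵) × (1 GeV in J)⁴ = 2.33 × 10²⁰ kg/m³.
Convert the energy scale: 4.80 × 10⁻³ TeV⁴ = 4.80 × 10⁹ GeV⁴.
Result: 4.80 × 10⁹ × 2.33 × 10²⁰ = 1.12 × 10³⁰ kg/m³.

1.12 × 10³⁰ kg/m³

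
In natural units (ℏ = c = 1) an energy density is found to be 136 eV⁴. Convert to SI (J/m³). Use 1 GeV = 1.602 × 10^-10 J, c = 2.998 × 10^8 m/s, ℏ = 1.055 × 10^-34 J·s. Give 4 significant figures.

[E]/[L]³ = [E]⁴/(ℏc)³; restore (ℏc)⁻³.
1 GeV⁴ → 1/(ℏc)³ × (1 GeV in J)⁴ = 2.082 × 10^37 J/m³.
Convert the energy scale: 136 eV⁴ = 1.36 × 10^-34 GeV⁴.
Result: 1.36 × 10^-34 × 2.082 × 10^37 = 2.831 × 10^3 J/m³.

2.831 × 10^3 J/m³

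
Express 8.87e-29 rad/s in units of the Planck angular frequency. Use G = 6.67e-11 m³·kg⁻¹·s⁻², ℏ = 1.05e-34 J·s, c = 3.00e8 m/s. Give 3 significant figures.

Planck angular frequency: ω_P = √(c⁵/(ℏG)) = 1.86e43 rad/s.
8.87e-29 / 1.86e43 = 4.76e-72

4.76e-72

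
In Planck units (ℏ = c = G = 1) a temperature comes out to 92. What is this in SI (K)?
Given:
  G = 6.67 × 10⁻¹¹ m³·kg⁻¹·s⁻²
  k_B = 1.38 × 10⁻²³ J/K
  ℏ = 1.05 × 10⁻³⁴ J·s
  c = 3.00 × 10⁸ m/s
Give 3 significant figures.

One Planck temperature: T_P = √(ℏc⁵/G) / k_B = 1.42 × 10³² K.
92 × 1.42 × 10³² K = 1.30 × 10³⁴ K

1.30 × 10³⁴ K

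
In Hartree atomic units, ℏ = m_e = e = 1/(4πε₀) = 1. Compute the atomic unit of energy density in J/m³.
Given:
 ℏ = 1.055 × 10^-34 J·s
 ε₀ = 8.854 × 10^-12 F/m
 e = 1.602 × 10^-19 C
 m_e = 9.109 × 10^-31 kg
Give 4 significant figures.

The unique combination of the constants set to 1 with dimensions of energy density is u_au = E_h/a₀³ = m_e⁴e¹⁰/((4πε₀)⁵ℏ⁸).
E_h = 4.354 × 10^-18 J
a₀ = 5.297 × 10^-11 m
E_h/a₀³ = 2.929 × 10^13 J/m³

2.929 × 10^13 J/m³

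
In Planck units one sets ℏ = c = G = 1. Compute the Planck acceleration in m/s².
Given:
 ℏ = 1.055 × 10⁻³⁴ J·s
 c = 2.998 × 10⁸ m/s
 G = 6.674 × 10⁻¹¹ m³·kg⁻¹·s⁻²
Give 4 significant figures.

a_P = √(c⁷/(ℏG))
  = √(3.092 × 10¹⁰³)
  = 5.560 × 10⁵¹ m/s²

5.560 × 10⁵¹ m/s²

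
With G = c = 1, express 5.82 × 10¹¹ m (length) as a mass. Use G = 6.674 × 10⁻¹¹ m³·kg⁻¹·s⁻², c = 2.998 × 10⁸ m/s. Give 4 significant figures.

Length → mass via c²/G.
5.82 × 10¹¹ m × (c²/G) = 7.838 × 10³⁸ kg

7.838 × 10³⁸ kg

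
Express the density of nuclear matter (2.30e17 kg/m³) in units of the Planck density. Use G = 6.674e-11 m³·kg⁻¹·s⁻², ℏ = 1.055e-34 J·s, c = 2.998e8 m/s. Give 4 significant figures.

Planck density: ρ_P = c⁵/(ℏG²) = 5.154e96 kg/m³.
2.30e17 / 5.154e96 = 4.463e-80

4.463e-80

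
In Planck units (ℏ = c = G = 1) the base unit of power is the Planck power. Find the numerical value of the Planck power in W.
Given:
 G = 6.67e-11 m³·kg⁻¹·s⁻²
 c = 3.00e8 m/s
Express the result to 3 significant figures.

3.64e52 W

P_P = c⁵/G
  = 2.43e42 / 6.67e-11
  = 3.64e52 W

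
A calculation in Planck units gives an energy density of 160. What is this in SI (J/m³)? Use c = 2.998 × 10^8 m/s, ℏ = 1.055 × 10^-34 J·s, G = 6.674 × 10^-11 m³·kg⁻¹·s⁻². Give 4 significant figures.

One Planck energy density: u_P = c⁷/(ℏG²) = 4.632 × 10^113 J/m³.
160 × 4.632 × 10^113 J/m³ = 7.412 × 10^115 J/m³

7.412 × 10^115 J/m³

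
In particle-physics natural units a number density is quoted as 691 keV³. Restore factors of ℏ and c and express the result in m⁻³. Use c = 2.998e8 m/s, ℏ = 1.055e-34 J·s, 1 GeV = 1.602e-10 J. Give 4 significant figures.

8.979e31 m⁻³

Number density is [L]⁻³ = [E]³/(ℏc)³.
1 GeV³ → 1/(ℏc)³ × (1 GeV in J)³ = 1.299e47 m⁻³.
Convert the energy scale: 691 keV³ = 6.91e-16 GeV³.
Result: 6.91e-16 × 1.299e47 = 8.979e31 m⁻³.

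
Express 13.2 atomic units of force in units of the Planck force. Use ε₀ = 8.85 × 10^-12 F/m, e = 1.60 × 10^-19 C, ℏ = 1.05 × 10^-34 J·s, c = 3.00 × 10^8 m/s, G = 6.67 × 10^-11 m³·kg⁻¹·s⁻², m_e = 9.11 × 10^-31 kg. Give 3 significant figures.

9.05 × 10^-51

atomic unit of force: F_au = E_h/a₀ = m_e²e⁶/((4πε₀)³ℏ⁴) = 8.33 × 10^-8 N
Planck force: F_P = c⁴/G = 1.21 × 10^44 N
13.2 × 8.33 × 10^-8 / 1.21 × 10^44 = 9.05 × 10^-51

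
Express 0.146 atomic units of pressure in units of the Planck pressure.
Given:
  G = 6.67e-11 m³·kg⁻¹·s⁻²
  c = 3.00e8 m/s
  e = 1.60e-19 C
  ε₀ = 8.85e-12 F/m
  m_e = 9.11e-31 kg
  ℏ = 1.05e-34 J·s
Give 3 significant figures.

9.40e-102

atomic unit of pressure: P_au = E_h/a₀³ = m_e⁴e¹⁰/((4πε₀)⁵ℏ⁸) = 3.01e13 Pa
Planck pressure: p_P = c⁷/(ℏG²) = 4.68e113 Pa
0.146 × 3.01e13 / 4.68e113 = 9.40e-102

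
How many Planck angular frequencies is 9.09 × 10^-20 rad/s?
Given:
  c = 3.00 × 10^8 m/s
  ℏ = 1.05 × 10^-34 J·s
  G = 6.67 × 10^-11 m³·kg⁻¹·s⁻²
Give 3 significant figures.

4.88 × 10^-63

Planck angular frequency: ω_P = √(c⁵/(ℏG)) = 1.86 × 10^43 rad/s.
9.09 × 10^-20 / 1.86 × 10^43 = 4.88 × 10^-63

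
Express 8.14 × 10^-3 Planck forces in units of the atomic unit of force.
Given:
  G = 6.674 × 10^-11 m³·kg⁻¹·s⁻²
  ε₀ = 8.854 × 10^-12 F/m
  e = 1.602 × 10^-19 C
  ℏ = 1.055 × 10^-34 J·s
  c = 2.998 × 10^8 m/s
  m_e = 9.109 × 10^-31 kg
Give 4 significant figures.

Planck force: F_P = c⁴/G = 1.210 × 10^44 N
atomic unit of force: F_au = E_h/a₀ = m_e²e⁶/((4πε₀)³ℏ⁴) = 8.220 × 10^-8 N
8.14 × 10^-3 × 1.210 × 10^44 / 8.220 × 10^-8 = 1.199 × 10^49

1.199 × 10^49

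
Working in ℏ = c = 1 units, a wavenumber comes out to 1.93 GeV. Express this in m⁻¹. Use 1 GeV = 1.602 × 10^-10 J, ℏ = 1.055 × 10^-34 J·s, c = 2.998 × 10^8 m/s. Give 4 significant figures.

9.775 × 10^15 m⁻¹

Inverse length is [E]/(ℏc).
1 GeV → 1/(ℏc) × (1 GeV in J) = 5.065 × 10^15 m⁻¹.
Result: 1.93 × 5.065 × 10^15 = 9.775 × 10^15 m⁻¹.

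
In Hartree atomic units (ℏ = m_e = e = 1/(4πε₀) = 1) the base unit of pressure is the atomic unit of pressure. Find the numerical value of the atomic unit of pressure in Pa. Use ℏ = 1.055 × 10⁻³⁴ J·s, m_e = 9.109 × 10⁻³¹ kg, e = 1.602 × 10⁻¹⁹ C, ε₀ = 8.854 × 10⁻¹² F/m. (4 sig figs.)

P_au = E_h/a₀³ = m_e⁴e¹⁰/((4πε₀)⁵ℏ⁸)
E_h = 4.354 × 10⁻¹⁸ J
a₀ = 5.297 × 10⁻¹¹ m
E_h/a₀³ = 2.929 × 10¹³ Pa

2.929 × 10¹³ Pa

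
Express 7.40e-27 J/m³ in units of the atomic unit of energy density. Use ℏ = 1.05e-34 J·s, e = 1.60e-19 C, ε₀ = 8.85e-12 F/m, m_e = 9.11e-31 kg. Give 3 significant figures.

atomic unit of energy density: u_au = E_h/a₀³ = m_e⁴e¹⁰/((4πε₀)⁵ℏ⁸) = 3.01e13 J/m³.
7.40e-27 / 3.01e13 = 2.46e-40

2.46e-40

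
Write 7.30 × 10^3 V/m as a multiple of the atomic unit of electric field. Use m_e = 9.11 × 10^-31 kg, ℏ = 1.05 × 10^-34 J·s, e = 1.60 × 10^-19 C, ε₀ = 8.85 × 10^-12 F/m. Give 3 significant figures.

atomic unit of electric field: E_au = E_h/(e a₀) = m_e²e⁵/((4πε₀)³ℏ⁴) = 5.20 × 10^11 V/m.
7.30 × 10^3 / 5.20 × 10^11 = 1.40 × 10^-8

1.40 × 10^-8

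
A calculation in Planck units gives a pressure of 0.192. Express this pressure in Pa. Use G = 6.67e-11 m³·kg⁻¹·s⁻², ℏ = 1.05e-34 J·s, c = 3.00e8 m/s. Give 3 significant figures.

One Planck pressure: p_P = c⁷/(ℏG²) = 4.68e113 Pa.
0.192 × 4.68e113 Pa = 8.99e112 Pa

8.99e112 Pa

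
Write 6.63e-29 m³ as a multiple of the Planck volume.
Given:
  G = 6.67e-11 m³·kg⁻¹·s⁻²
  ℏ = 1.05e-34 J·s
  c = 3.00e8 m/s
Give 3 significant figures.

1.59e76

Planck volume: V_P = (ℏG/c³)^(3/2) = 4.18e-105 m³.
6.63e-29 / 4.18e-105 = 1.59e76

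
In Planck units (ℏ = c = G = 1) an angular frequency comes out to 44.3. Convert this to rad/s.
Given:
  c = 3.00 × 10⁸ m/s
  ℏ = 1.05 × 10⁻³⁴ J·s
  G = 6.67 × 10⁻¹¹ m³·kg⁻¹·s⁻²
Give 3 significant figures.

8.25 × 10⁴⁴ rad/s

One Planck angular frequency: ω_P = √(c⁵/(ℏG)) = 1.86 × 10⁴³ rad/s.
44.3 × 1.86 × 10⁴³ rad/s = 8.25 × 10⁴⁴ rad/s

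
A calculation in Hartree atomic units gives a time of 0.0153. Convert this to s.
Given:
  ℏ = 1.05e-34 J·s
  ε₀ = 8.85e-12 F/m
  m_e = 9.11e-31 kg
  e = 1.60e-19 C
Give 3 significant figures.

One atomic unit of time: τ_au = (4πε₀)²ℏ³/(m_e e⁴) = 2.40e-17 s.
0.0153 × 2.40e-17 s = 3.67e-19 s

3.67e-19 s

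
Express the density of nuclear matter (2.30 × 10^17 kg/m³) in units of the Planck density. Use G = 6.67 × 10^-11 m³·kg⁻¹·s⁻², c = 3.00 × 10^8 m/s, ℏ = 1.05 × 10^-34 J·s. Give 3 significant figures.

4.42 × 10^-80

Planck density: ρ_P = c⁵/(ℏG²) = 5.20 × 10^96 kg/m³.
2.30 × 10^17 / 5.20 × 10^96 = 4.42 × 10^-80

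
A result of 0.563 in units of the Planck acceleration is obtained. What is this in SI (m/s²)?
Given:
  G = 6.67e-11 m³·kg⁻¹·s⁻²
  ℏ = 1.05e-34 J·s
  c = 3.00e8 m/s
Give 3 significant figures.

3.15e51 m/s²

One Planck acceleration: a_P = √(c⁷/(ℏG)) = 5.59e51 m/s².
0.563 × 5.59e51 m/s² = 3.15e51 m/s²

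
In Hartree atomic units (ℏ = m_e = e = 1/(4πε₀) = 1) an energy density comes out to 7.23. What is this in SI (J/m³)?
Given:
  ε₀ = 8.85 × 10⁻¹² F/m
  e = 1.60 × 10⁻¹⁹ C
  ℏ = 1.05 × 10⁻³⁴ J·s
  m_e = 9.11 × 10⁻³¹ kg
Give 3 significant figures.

One atomic unit of energy density: u_au = E_h/a₀³ = m_e⁴e¹⁰/((4πε₀)⁵ℏ⁸) = 3.01 × 10¹³ J/m³.
7.23 × 3.01 × 10¹³ J/m³ = 2.18 × 10¹⁴ J/m³

2.18 × 10¹⁴ J/m³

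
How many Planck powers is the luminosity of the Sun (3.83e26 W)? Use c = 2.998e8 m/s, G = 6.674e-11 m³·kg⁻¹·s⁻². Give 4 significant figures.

Planck power: P_P = c⁵/G = 3.629e52 W.
3.83e26 / 3.629e52 = 1.055e-26

1.055e-26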